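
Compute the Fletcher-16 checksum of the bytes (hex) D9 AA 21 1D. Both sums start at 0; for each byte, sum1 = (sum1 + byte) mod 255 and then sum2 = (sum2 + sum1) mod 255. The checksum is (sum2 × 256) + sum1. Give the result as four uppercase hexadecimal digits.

C6C2

Running sums (mod 255):
  after byte 0 (D9): sum1=217, sum2=217
  after byte 1 (AA): sum1=132, sum2=94
  after byte 2 (21): sum1=165, sum2=4
  after byte 3 (1D): sum1=194, sum2=198
Checksum = sum2·256 + sum1 = 198·256 + 194 = 50882 = 0xC6C2.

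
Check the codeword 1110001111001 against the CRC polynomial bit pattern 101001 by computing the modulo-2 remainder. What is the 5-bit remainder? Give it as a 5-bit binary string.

Modulo-2 division of 1110001111001 by 101001:
  pos 0: 111000 XOR 101001 = 010001
  pos 1: 100011 XOR 101001 = 001010
  pos 3: 101011 XOR 101001 = 000010
  pos 7: 101001 XOR 101001 = 000000
Remainder = 00000 (zero — the frame passes the CRC check).

00000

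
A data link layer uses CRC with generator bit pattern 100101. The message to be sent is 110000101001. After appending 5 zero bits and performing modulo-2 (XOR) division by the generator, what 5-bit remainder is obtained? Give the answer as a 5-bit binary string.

11101

Append 5 zeros: 11000010100100000. Divide by 100101 (XOR where the leading bit is 1):
  pos 0: 110000 XOR 100101 = 010101
  pos 1: 101011 XOR 100101 = 001110
  pos 3: 111001 XOR 100101 = 011100
  pos 4: 111000 XOR 100101 = 011101
  pos 5: 111010 XOR 100101 = 011111
  pos 6: 111111 XOR 100101 = 011010
  pos 7: 110100 XOR 100101 = 010001
  pos 8: 100010 XOR 100101 = 000111
  pos 11: 111000 XOR 100101 = 011101
Remainder (last 5 bits) = 11101. This is the CRC / FCS.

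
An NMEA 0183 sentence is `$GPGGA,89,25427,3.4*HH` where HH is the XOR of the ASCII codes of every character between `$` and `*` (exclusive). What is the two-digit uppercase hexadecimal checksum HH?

XOR the ASCII codes of the payload characters:
  'G' = 0x47 → acc = 0x47
  'P' = 0x50 → acc = 0x17
  'G' = 0x47 → acc = 0x50
  'G' = 0x47 → acc = 0x17
  'A' = 0x41 → acc = 0x56
  ',' = 0x2C → acc = 0x7A
  '8' = 0x38 → acc = 0x42
  '9' = 0x39 → acc = 0x7B
  ',' = 0x2C → acc = 0x57
  '2' = 0x32 → acc = 0x65
  '5' = 0x35 → acc = 0x50
  '4' = 0x34 → acc = 0x64
  '2' = 0x32 → acc = 0x56
  '7' = 0x37 → acc = 0x61
  ',' = 0x2C → acc = 0x4D
  '3' = 0x33 → acc = 0x7E
  '.' = 0x2E → acc = 0x50
  '4' = 0x34 → acc = 0x64
Checksum = 0x64.

64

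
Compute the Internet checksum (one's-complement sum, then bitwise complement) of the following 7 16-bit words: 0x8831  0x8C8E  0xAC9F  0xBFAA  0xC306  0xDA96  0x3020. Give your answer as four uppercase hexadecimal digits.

One's-complement addition (fold any carry out of bit 15 back into bit 0):
  0x8831 + 0x8C8E = 0x114BF → wrap carry → 0x14C0
  0x14C0 + 0xAC9F = 0x0C15F
  0xC15F + 0xBFAA = 0x18109 → wrap carry → 0x810A
  0x810A + 0xC306 = 0x14410 → wrap carry → 0x4411
  0x4411 + 0xDA96 = 0x11EA7 → wrap carry → 0x1EA8
  0x1EA8 + 0x3020 = 0x04EC8
One's-complement sum = 0x4EC8.
Checksum = ~0x4EC8 & 0xFFFF = 0xB137.

B137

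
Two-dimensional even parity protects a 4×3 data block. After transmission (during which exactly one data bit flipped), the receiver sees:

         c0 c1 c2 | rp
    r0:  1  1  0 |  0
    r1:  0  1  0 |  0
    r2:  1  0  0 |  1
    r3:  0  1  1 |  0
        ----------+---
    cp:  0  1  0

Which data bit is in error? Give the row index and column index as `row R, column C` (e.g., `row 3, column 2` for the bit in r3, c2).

Recompute each row's even parity and compare to rp:
  r0: data parity 0, sent rp 0 → ok
  r1: data parity 1, sent rp 0 → mismatch
  r2: data parity 1, sent rp 1 → ok
  r3: data parity 0, sent rp 0 → ok
Recompute each column's even parity and compare to cp:
  c0: data parity 0, sent cp 0 → ok
  c1: data parity 1, sent cp 1 → ok
  c2: data parity 1, sent cp 0 → mismatch
Exactly one row (r1) and one column (c2) fail → the flipped bit is at their intersection.

row 1, column 2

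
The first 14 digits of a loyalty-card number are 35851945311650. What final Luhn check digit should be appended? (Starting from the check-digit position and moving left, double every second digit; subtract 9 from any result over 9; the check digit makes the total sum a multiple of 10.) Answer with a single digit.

Partial digits right→left: 0 5 6 1 1 3 5 4 9 1 5 8 5 3
Double every second digit counting from the check-digit position (so the 1st, 3rd, 5th, ... of the partial from the right).
  doubled (with −9 where >9): 0 3 2 1 9 1 1 → sum 17
  kept as-is: 5 1 3 4 1 8 3 → sum 25
Total = 17 + 25 = 42.
Check digit = (10 − (42 mod 10)) mod 10 = 8.

8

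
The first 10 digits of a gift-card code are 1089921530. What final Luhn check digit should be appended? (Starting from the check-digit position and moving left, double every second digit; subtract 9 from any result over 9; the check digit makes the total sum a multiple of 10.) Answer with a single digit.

Partial digits right→left: 0 3 5 1 2 9 9 8 0 1
Double every second digit counting from the check-digit position (so the 1st, 3rd, 5th, ... of the partial from the right).
  doubled (with −9 where >9): 0 1 4 9 0 → sum 14
  kept as-is: 3 1 9 8 1 → sum 22
Total = 14 + 22 = 36.
Check digit = (10 − (36 mod 10)) mod 10 = 4.

4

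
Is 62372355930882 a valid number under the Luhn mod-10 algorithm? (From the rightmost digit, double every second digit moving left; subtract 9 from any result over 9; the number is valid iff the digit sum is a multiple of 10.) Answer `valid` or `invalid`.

From the right, keep odd positions and double even positions (subtract 9 from any doubled value over 9):
  doubled (positions 2,4,...): 7 0 9 1 4 6 3 → sum 30
  kept (positions 1,3,...): 2 8 3 5 3 7 2 → sum 30
Total = 60.
60 mod 10 = 0, so the number is valid.

valid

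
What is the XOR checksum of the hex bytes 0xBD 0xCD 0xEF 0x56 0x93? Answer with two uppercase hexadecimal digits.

XOR the bytes together:
  start with 0xBD
  0xBD ⊕ 0xCD = 0x70
  0x70 ⊕ 0xEF = 0x9F
  0x9F ⊕ 0x56 = 0xC9
  0xC9 ⊕ 0x93 = 0x5A

5A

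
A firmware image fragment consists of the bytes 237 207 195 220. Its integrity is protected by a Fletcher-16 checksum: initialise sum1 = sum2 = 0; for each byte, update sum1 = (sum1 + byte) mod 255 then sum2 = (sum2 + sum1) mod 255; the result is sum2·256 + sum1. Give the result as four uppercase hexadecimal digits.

8B5E

Running sums (mod 255):
  after byte 0 (237): sum1=237, sum2=237
  after byte 1 (207): sum1=189, sum2=171
  after byte 2 (195): sum1=129, sum2=45
  after byte 3 (220): sum1=94, sum2=139
Checksum = sum2·256 + sum1 = 139·256 + 94 = 35678 = 0x8B5E.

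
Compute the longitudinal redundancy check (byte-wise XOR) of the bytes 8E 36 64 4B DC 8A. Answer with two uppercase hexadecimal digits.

C1

XOR the bytes together:
  start with 0x8E
  0x8E ⊕ 0x36 = 0xB8
  0xB8 ⊕ 0x64 = 0xDC
  0xDC ⊕ 0x4B = 0x97
  0x97 ⊕ 0xDC = 0x4B
  0x4B ⊕ 0x8A = 0xC1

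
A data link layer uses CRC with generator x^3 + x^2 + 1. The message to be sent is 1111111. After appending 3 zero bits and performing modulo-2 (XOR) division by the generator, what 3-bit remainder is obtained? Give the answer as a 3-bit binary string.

000

Append 3 zeros: 1111111000. Divide by 1101 (XOR where the leading bit is 1):
  pos 0: 1111 XOR 1101 = 0010
  pos 2: 1011 XOR 1101 = 0110
  pos 3: 1101 XOR 1101 = 0000
Remainder (last 3 bits) = 000. This is the CRC / FCS.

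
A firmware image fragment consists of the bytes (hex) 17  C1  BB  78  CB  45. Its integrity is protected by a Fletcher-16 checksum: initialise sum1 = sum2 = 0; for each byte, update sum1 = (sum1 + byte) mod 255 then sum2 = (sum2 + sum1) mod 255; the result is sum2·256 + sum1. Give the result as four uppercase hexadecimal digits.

881E

Running sums (mod 255):
  after byte 0 (17): sum1=23, sum2=23
  after byte 1 (C1): sum1=216, sum2=239
  after byte 2 (BB): sum1=148, sum2=132
  after byte 3 (78): sum1=13, sum2=145
  after byte 4 (CB): sum1=216, sum2=106
  after byte 5 (45): sum1=30, sum2=136
Checksum = sum2·256 + sum1 = 136·256 + 30 = 34846 = 0x881E.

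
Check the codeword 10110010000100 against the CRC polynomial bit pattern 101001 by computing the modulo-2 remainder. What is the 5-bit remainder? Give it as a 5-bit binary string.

00000

Modulo-2 division of 10110010000100 by 101001:
  pos 0: 101100 XOR 101001 = 000101
  pos 3: 101100 XOR 101001 = 000101
  pos 6: 101001 XOR 101001 = 000000
Remainder = 00000 (zero — the frame passes the CRC check).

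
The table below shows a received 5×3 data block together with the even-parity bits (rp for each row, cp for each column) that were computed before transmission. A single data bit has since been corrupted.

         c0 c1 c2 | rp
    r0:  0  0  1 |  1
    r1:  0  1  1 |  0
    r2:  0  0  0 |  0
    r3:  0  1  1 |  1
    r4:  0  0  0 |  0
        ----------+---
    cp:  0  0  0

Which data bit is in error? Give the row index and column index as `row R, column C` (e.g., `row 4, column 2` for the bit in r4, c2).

row 3, column 2

Recompute each row's even parity and compare to rp:
  r0: data parity 1, sent rp 1 → ok
  r1: data parity 0, sent rp 0 → ok
  r2: data parity 0, sent rp 0 → ok
  r3: data parity 0, sent rp 1 → mismatch
  r4: data parity 0, sent rp 0 → ok
Recompute each column's even parity and compare to cp:
  c0: data parity 0, sent cp 0 → ok
  c1: data parity 0, sent cp 0 → ok
  c2: data parity 1, sent cp 0 → mismatch
Exactly one row (r3) and one column (c2) fail → the flipped bit is at their intersection.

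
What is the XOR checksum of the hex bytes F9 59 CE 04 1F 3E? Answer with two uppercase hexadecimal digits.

XOR the bytes together:
  start with 0xF9
  0xF9 ⊕ 0x59 = 0xA0
  0xA0 ⊕ 0xCE = 0x6E
  0x6E ⊕ 0x04 = 0x6A
  0x6A ⊕ 0x1F = 0x75
  0x75 ⊕ 0x3E = 0x4B

4B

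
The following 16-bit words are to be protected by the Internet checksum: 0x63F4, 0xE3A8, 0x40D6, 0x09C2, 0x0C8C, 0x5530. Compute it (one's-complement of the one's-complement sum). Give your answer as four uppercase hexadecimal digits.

One's-complement addition (fold any carry out of bit 15 back into bit 0):
  0x63F4 + 0xE3A8 = 0x1479C → wrap carry → 0x479D
  0x479D + 0x40D6 = 0x08873
  0x8873 + 0x09C2 = 0x09235
  0x9235 + 0x0C8C = 0x09EC1
  0x9EC1 + 0x5530 = 0x0F3F1
One's-complement sum = 0xF3F1.
Checksum = ~0xF3F1 & 0xFFFF = 0x0C0E.

0C0E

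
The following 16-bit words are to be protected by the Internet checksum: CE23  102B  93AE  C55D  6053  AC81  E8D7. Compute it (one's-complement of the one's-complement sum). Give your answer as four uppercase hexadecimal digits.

D2F7

One's-complement addition (fold any carry out of bit 15 back into bit 0):
  0xCE23 + 0x102B = 0x0DE4E
  0xDE4E + 0x93AE = 0x171FC → wrap carry → 0x71FD
  0x71FD + 0xC55D = 0x1375A → wrap carry → 0x375B
  0x375B + 0x6053 = 0x097AE
  0x97AE + 0xAC81 = 0x1442F → wrap carry → 0x4430
  0x4430 + 0xE8D7 = 0x12D07 → wrap carry → 0x2D08
One's-complement sum = 0x2D08.
Checksum = ~0x2D08 & 0xFFFF = 0xD2F7.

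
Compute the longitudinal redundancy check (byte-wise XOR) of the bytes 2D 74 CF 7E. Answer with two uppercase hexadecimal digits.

XOR the bytes together:
  start with 0x2D
  0x2D ⊕ 0x74 = 0x59
  0x59 ⊕ 0xCF = 0x96
  0x96 ⊕ 0x7E = 0xE8

E8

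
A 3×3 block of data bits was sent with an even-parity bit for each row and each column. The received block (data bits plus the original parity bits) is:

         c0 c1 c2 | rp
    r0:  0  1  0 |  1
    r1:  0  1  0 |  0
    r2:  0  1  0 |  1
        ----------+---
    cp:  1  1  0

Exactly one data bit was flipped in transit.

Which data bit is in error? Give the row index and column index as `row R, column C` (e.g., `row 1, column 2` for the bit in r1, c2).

row 1, column 0

Recompute each row's even parity and compare to rp:
  r0: data parity 1, sent rp 1 → ok
  r1: data parity 1, sent rp 0 → mismatch
  r2: data parity 1, sent rp 1 → ok
Recompute each column's even parity and compare to cp:
  c0: data parity 0, sent cp 1 → mismatch
  c1: data parity 1, sent cp 1 → ok
  c2: data parity 0, sent cp 0 → ok
Exactly one row (r1) and one column (c0) fail → the flipped bit is at their intersection.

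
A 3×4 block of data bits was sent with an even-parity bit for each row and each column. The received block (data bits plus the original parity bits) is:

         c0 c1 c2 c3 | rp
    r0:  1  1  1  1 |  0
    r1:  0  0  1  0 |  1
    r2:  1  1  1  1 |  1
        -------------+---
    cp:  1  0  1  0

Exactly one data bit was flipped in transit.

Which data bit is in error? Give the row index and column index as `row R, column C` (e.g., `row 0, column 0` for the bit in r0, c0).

row 2, column 0

Recompute each row's even parity and compare to rp:
  r0: data parity 0, sent rp 0 → ok
  r1: data parity 1, sent rp 1 → ok
  r2: data parity 0, sent rp 1 → mismatch
Recompute each column's even parity and compare to cp:
  c0: data parity 0, sent cp 1 → mismatch
  c1: data parity 0, sent cp 0 → ok
  c2: data parity 1, sent cp 1 → ok
  c3: data parity 0, sent cp 0 → ok
Exactly one row (r2) and one column (c0) fail → the flipped bit is at their intersection.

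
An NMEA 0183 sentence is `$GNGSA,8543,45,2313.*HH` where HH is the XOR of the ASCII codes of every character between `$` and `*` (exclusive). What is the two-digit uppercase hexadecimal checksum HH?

56

XOR the ASCII codes of the payload characters:
  'G' = 0x47 → acc = 0x47
  'N' = 0x4E → acc = 0x09
  'G' = 0x47 → acc = 0x4E
  'S' = 0x53 → acc = 0x1D
  'A' = 0x41 → acc = 0x5C
  ',' = 0x2C → acc = 0x70
  '8' = 0x38 → acc = 0x48
  '5' = 0x35 → acc = 0x7D
  '4' = 0x34 → acc = 0x49
  '3' = 0x33 → acc = 0x7A
  ',' = 0x2C → acc = 0x56
  '4' = 0x34 → acc = 0x62
  '5' = 0x35 → acc = 0x57
  ',' = 0x2C → acc = 0x7B
  '2' = 0x32 → acc = 0x49
  '3' = 0x33 → acc = 0x7A
  '1' = 0x31 → acc = 0x4B
  '3' = 0x33 → acc = 0x78
  '.' = 0x2E → acc = 0x56
Checksum = 0x56.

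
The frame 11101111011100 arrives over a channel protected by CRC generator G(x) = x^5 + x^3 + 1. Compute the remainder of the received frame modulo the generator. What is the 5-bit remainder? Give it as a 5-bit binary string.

00000

Modulo-2 division of 11101111011100 by 101001:
  pos 0: 111011 XOR 101001 = 010010
  pos 1: 100101 XOR 101001 = 001100
  pos 3: 110010 XOR 101001 = 011011
  pos 4: 110111 XOR 101001 = 011110
  pos 5: 111101 XOR 101001 = 010100
  pos 6: 101001 XOR 101001 = 000000
Remainder = 00000 (zero — the frame passes the CRC check).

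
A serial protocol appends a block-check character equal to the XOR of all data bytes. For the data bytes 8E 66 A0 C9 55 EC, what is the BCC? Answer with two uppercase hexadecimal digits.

XOR the bytes together:
  start with 0x8E
  0x8E ⊕ 0x66 = 0xE8
  0xE8 ⊕ 0xA0 = 0x48
  0x48 ⊕ 0xC9 = 0x81
  0x81 ⊕ 0x55 = 0xD4
  0xD4 ⊕ 0xEC = 0x38

38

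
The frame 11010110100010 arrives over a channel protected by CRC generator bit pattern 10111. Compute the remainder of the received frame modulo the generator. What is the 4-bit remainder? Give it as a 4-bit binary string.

0010

Modulo-2 division of 11010110100010 by 10111:
  pos 0: 11010 XOR 10111 = 01101
  pos 1: 11011 XOR 10111 = 01100
  pos 2: 11001 XOR 10111 = 01110
  pos 3: 11100 XOR 10111 = 01011
  pos 4: 10111 XOR 10111 = 00000
Remainder = 0010 (nonzero — an error is detected).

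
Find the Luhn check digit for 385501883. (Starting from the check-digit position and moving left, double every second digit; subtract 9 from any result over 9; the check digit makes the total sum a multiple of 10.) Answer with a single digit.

Partial digits right→left: 3 8 8 1 0 5 5 8 3
Double every second digit counting from the check-digit position (so the 1st, 3rd, 5th, ... of the partial from the right).
  doubled (with −9 where >9): 6 7 0 1 6 → sum 20
  kept as-is: 8 1 5 8 → sum 22
Total = 20 + 22 = 42.
Check digit = (10 − (42 mod 10)) mod 10 = 8.

8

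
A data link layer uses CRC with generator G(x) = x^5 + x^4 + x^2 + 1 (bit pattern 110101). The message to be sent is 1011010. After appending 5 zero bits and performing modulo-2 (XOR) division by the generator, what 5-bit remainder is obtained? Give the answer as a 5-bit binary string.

11110

Append 5 zeros: 101101000000. Divide by 110101 (XOR where the leading bit is 1):
  pos 0: 101101 XOR 110101 = 011000
  pos 1: 110000 XOR 110101 = 000101
  pos 4: 101000 XOR 110101 = 011101
  pos 5: 111010 XOR 110101 = 001111
Remainder (last 5 bits) = 11110. This is the CRC / FCS.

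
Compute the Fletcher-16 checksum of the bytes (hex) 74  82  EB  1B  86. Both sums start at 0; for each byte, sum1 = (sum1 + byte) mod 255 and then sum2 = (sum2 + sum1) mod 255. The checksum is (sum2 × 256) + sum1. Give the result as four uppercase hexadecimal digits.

Running sums (mod 255):
  after byte 0 (74): sum1=116, sum2=116
  after byte 1 (82): sum1=246, sum2=107
  after byte 2 (EB): sum1=226, sum2=78
  after byte 3 (1B): sum1=253, sum2=76
  after byte 4 (86): sum1=132, sum2=208
Checksum = sum2·256 + sum1 = 208·256 + 132 = 53380 = 0xD084.

D084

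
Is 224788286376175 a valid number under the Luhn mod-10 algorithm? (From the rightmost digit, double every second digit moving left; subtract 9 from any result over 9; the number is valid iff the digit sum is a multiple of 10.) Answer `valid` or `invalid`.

From the right, keep odd positions and double even positions (subtract 9 from any doubled value over 9):
  doubled (positions 2,4,...): 5 3 6 7 7 5 4 → sum 37
  kept (positions 1,3,...): 5 1 7 6 2 8 4 2 → sum 35
Total = 72.
72 mod 10 = 2, so the number is invalid.

invalid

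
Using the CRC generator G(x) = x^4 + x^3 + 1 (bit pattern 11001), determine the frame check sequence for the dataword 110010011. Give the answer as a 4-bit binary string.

0010

Append 4 zeros: 1100100110000. Divide by 11001 (XOR where the leading bit is 1):
  pos 0: 11001 XOR 11001 = 00000
  pos 7: 11000 XOR 11001 = 00001
Remainder (last 4 bits) = 0010. This is the CRC / FCS.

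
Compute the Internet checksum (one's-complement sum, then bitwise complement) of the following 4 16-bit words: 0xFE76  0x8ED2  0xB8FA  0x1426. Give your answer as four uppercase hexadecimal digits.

A595

One's-complement addition (fold any carry out of bit 15 back into bit 0):
  0xFE76 + 0x8ED2 = 0x18D48 → wrap carry → 0x8D49
  0x8D49 + 0xB8FA = 0x14643 → wrap carry → 0x4644
  0x4644 + 0x1426 = 0x05A6A
One's-complement sum = 0x5A6A.
Checksum = ~0x5A6A & 0xFFFF = 0xA595.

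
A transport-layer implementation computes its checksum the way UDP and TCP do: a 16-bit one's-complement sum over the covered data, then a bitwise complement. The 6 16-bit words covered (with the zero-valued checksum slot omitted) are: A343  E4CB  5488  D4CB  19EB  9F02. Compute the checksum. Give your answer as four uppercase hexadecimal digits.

95AE

One's-complement addition (fold any carry out of bit 15 back into bit 0):
  0xA343 + 0xE4CB = 0x1880E → wrap carry → 0x880F
  0x880F + 0x5488 = 0x0DC97
  0xDC97 + 0xD4CB = 0x1B162 → wrap carry → 0xB163
  0xB163 + 0x19EB = 0x0CB4E
  0xCB4E + 0x9F02 = 0x16A50 → wrap carry → 0x6A51
One's-complement sum = 0x6A51.
Checksum = ~0x6A51 & 0xFFFF = 0x95AE.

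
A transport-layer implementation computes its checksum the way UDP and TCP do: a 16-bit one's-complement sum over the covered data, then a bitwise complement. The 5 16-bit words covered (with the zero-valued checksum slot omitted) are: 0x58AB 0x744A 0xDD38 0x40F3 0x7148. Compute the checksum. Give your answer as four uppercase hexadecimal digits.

One's-complement addition (fold any carry out of bit 15 back into bit 0):
  0x58AB + 0x744A = 0x0CCF5
  0xCCF5 + 0xDD38 = 0x1AA2D → wrap carry → 0xAA2E
  0xAA2E + 0x40F3 = 0x0EB21
  0xEB21 + 0x7148 = 0x15C69 → wrap carry → 0x5C6A
One's-complement sum = 0x5C6A.
Checksum = ~0x5C6A & 0xFFFF = 0xA395.

A395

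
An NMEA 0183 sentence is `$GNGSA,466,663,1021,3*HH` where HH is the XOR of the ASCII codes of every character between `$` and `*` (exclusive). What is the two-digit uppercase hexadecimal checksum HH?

XOR the ASCII codes of the payload characters:
  'G' = 0x47 → acc = 0x47
  'N' = 0x4E → acc = 0x09
  'G' = 0x47 → acc = 0x4E
  'S' = 0x53 → acc = 0x1D
  'A' = 0x41 → acc = 0x5C
  ',' = 0x2C → acc = 0x70
  '4' = 0x34 → acc = 0x44
  '6' = 0x36 → acc = 0x72
  '6' = 0x36 → acc = 0x44
  ',' = 0x2C → acc = 0x68
  '6' = 0x36 → acc = 0x5E
  '6' = 0x36 → acc = 0x68
  '3' = 0x33 → acc = 0x5B
  ',' = 0x2C → acc = 0x77
  '1' = 0x31 → acc = 0x46
  '0' = 0x30 → acc = 0x76
  '2' = 0x32 → acc = 0x44
  '1' = 0x31 → acc = 0x75
  ',' = 0x2C → acc = 0x59
  '3' = 0x33 → acc = 0x6A
Checksum = 0x6A.

6A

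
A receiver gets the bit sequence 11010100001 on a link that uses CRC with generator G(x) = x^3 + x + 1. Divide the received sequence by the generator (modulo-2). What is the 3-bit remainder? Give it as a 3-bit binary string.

000

Modulo-2 division of 11010100001 by 1011:
  pos 0: 1101 XOR 1011 = 0110
  pos 1: 1100 XOR 1011 = 0111
  pos 2: 1111 XOR 1011 = 0100
  pos 3: 1000 XOR 1011 = 0011
  pos 5: 1100 XOR 1011 = 0111
  pos 6: 1110 XOR 1011 = 0101
  pos 7: 1011 XOR 1011 = 0000
Remainder = 000 (zero — the frame passes the CRC check).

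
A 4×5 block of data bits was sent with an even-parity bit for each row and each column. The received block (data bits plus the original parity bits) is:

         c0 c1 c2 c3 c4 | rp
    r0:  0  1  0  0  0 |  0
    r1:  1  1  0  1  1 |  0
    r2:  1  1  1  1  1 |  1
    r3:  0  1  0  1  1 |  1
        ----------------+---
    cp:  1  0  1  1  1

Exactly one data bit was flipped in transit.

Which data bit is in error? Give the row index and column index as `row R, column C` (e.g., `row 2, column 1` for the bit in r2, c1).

row 0, column 0

Recompute each row's even parity and compare to rp:
  r0: data parity 1, sent rp 0 → mismatch
  r1: data parity 0, sent rp 0 → ok
  r2: data parity 1, sent rp 1 → ok
  r3: data parity 1, sent rp 1 → ok
Recompute each column's even parity and compare to cp:
  c0: data parity 0, sent cp 1 → mismatch
  c1: data parity 0, sent cp 0 → ok
  c2: data parity 1, sent cp 1 → ok
  c3: data parity 1, sent cp 1 → ok
  c4: data parity 1, sent cp 1 → ok
Exactly one row (r0) and one column (c0) fail → the flipped bit is at their intersection.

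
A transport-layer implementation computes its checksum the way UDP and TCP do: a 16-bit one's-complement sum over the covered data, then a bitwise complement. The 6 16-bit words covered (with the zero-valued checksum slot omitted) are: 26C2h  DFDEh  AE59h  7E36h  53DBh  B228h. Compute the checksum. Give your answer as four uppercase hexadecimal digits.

C6CA

One's-complement addition (fold any carry out of bit 15 back into bit 0):
  0x26C2 + 0xDFDE = 0x106A0 → wrap carry → 0x06A1
  0x06A1 + 0xAE59 = 0x0B4FA
  0xB4FA + 0x7E36 = 0x13330 → wrap carry → 0x3331
  0x3331 + 0x53DB = 0x0870C
  0x870C + 0xB228 = 0x13934 → wrap carry → 0x3935
One's-complement sum = 0x3935.
Checksum = ~0x3935 & 0xFFFF = 0xC6CA.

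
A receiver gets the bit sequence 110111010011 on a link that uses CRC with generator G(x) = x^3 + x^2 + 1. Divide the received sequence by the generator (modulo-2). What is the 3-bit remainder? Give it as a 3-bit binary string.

011

Modulo-2 division of 110111010011 by 1101:
  pos 0: 1101 XOR 1101 = 0000
  pos 4: 1101 XOR 1101 = 0000
Remainder = 011 (nonzero — an error is detected).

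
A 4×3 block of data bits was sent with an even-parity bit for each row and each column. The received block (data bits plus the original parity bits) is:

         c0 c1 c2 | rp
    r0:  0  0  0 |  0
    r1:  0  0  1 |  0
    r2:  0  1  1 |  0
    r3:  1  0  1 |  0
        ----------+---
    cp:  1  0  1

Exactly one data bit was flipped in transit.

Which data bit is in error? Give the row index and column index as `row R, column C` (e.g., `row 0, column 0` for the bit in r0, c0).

Recompute each row's even parity and compare to rp:
  r0: data parity 0, sent rp 0 → ok
  r1: data parity 1, sent rp 0 → mismatch
  r2: data parity 0, sent rp 0 → ok
  r3: data parity 0, sent rp 0 → ok
Recompute each column's even parity and compare to cp:
  c0: data parity 1, sent cp 1 → ok
  c1: data parity 1, sent cp 0 → mismatch
  c2: data parity 1, sent cp 1 → ok
Exactly one row (r1) and one column (c1) fail → the flipped bit is at their intersection.

row 1, column 1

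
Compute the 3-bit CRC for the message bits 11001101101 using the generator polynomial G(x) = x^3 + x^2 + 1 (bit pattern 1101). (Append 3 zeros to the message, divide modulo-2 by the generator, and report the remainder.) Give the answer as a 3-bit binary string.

Append 3 zeros: 11001101101000. Divide by 1101 (XOR where the leading bit is 1):
  pos 0: 1100 XOR 1101 = 0001
  pos 3: 1110 XOR 1101 = 0011
  pos 5: 1111 XOR 1101 = 0010
  pos 7: 1001 XOR 1101 = 0100
  pos 8: 1000 XOR 1101 = 0101
  pos 9: 1010 XOR 1101 = 0111
  pos 10: 1110 XOR 1101 = 0011
Remainder (last 3 bits) = 011. This is the CRC / FCS.

011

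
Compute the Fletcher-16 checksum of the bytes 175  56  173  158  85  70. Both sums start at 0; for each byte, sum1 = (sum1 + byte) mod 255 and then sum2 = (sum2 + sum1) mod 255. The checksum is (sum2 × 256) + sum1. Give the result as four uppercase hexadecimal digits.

BACF

Running sums (mod 255):
  after byte 0 (175): sum1=175, sum2=175
  after byte 1 (56): sum1=231, sum2=151
  after byte 2 (173): sum1=149, sum2=45
  after byte 3 (158): sum1=52, sum2=97
  after byte 4 (85): sum1=137, sum2=234
  after byte 5 (70): sum1=207, sum2=186
Checksum = sum2·256 + sum1 = 186·256 + 207 = 47823 = 0xBACF.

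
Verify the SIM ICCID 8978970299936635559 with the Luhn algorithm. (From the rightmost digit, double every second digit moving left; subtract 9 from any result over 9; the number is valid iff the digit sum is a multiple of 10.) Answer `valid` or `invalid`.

From the right, keep odd positions and double even positions (subtract 9 from any doubled value over 9):
  doubled (positions 2,4,...): 1 1 3 6 9 4 5 7 9 → sum 45
  kept (positions 1,3,...): 9 5 3 6 9 9 0 9 7 8 → sum 65
Total = 110.
110 mod 10 = 0, so the number is valid.

valid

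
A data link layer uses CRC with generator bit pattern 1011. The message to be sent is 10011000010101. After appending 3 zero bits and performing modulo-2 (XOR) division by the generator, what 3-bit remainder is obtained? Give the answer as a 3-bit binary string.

011

Append 3 zeros: 10011000010101000. Divide by 1011 (XOR where the leading bit is 1):
  pos 0: 1001 XOR 1011 = 0010
  pos 2: 1010 XOR 1011 = 0001
  pos 5: 1000 XOR 1011 = 0011
  pos 7: 1110 XOR 1011 = 0101
  pos 8: 1011 XOR 1011 = 0000
  pos 13: 1000 XOR 1011 = 0011
Remainder (last 3 bits) = 011. This is the CRC / FCS.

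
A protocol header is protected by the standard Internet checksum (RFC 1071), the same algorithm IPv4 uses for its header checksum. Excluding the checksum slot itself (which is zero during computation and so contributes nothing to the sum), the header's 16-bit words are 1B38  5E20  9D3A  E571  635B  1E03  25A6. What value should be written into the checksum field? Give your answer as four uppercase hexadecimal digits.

5CF6

One's-complement addition (fold any carry out of bit 15 back into bit 0):
  0x1B38 + 0x5E20 = 0x07958
  0x7958 + 0x9D3A = 0x11692 → wrap carry → 0x1693
  0x1693 + 0xE571 = 0x0FC04
  0xFC04 + 0x635B = 0x15F5F → wrap carry → 0x5F60
  0x5F60 + 0x1E03 = 0x07D63
  0x7D63 + 0x25A6 = 0x0A309
One's-complement sum = 0xA309.
Checksum = ~0xA309 & 0xFFFF = 0x5CF6.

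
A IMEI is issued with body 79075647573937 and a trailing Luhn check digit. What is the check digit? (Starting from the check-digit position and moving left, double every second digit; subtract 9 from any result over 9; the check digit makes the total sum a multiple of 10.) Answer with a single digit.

2

Partial digits right→left: 7 3 9 3 7 5 7 4 6 5 7 0 9 7
Double every second digit counting from the check-digit position (so the 1st, 3rd, 5th, ... of the partial from the right).
  doubled (with −9 where >9): 5 9 5 5 3 5 9 → sum 41
  kept as-is: 3 3 5 4 5 0 7 → sum 27
Total = 41 + 27 = 68.
Check digit = (10 − (68 mod 10)) mod 10 = 2.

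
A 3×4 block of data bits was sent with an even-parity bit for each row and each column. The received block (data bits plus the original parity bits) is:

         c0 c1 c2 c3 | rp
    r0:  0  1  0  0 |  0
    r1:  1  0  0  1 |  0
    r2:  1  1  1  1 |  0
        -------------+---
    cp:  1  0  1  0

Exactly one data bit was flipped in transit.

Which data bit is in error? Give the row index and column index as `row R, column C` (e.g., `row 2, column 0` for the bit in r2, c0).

row 0, column 0

Recompute each row's even parity and compare to rp:
  r0: data parity 1, sent rp 0 → mismatch
  r1: data parity 0, sent rp 0 → ok
  r2: data parity 0, sent rp 0 → ok
Recompute each column's even parity and compare to cp:
  c0: data parity 0, sent cp 1 → mismatch
  c1: data parity 0, sent cp 0 → ok
  c2: data parity 1, sent cp 1 → ok
  c3: data parity 0, sent cp 0 → ok
Exactly one row (r0) and one column (c0) fail → the flipped bit is at their intersection.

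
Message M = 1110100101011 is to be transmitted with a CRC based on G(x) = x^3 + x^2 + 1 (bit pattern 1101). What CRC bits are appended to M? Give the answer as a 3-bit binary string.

100

Append 3 zeros: 1110100101011000. Divide by 1101 (XOR where the leading bit is 1):
  pos 0: 1110 XOR 1101 = 0011
  pos 2: 1110 XOR 1101 = 0011
  pos 4: 1101 XOR 1101 = 0000
  pos 9: 1011 XOR 1101 = 0110
  pos 10: 1100 XOR 1101 = 0001
Remainder (last 3 bits) = 100. This is the CRC / FCS.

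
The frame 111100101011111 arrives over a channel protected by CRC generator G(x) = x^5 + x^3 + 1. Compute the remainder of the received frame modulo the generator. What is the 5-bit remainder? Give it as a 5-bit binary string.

Modulo-2 division of 111100101011111 by 101001:
  pos 0: 111100 XOR 101001 = 010101
  pos 1: 101011 XOR 101001 = 000010
  pos 5: 100101 XOR 101001 = 001100
  pos 7: 110011 XOR 101001 = 011010
  pos 8: 110101 XOR 101001 = 011100
  pos 9: 111001 XOR 101001 = 010000
Remainder = 10000 (nonzero — an error is detected).

10000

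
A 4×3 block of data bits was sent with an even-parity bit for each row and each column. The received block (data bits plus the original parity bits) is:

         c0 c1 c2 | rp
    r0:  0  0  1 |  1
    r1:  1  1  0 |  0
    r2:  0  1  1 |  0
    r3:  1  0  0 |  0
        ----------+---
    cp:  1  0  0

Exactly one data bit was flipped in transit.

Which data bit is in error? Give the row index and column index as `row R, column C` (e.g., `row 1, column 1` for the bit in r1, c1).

row 3, column 0

Recompute each row's even parity and compare to rp:
  r0: data parity 1, sent rp 1 → ok
  r1: data parity 0, sent rp 0 → ok
  r2: data parity 0, sent rp 0 → ok
  r3: data parity 1, sent rp 0 → mismatch
Recompute each column's even parity and compare to cp:
  c0: data parity 0, sent cp 1 → mismatch
  c1: data parity 0, sent cp 0 → ok
  c2: data parity 0, sent cp 0 → ok
Exactly one row (r3) and one column (c0) fail → the flipped bit is at their intersection.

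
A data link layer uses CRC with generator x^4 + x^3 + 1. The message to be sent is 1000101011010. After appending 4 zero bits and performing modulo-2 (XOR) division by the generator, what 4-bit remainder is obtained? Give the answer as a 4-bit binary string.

1001

Append 4 zeros: 10001010110100000. Divide by 11001 (XOR where the leading bit is 1):
  pos 0: 10001 XOR 11001 = 01000
  pos 1: 10000 XOR 11001 = 01001
  pos 2: 10011 XOR 11001 = 01010
  pos 3: 10100 XOR 11001 = 01101
  pos 4: 11011 XOR 11001 = 00010
  pos 7: 10101 XOR 11001 = 01100
  pos 8: 11000 XOR 11001 = 00001
  pos 12: 10000 XOR 11001 = 01001
Remainder (last 4 bits) = 1001. This is the CRC / FCS.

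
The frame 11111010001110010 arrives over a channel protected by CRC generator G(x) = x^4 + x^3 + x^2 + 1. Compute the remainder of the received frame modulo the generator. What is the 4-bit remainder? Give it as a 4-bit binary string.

0000

Modulo-2 division of 11111010001110010 by 11101:
  pos 0: 11111 XOR 11101 = 00010
  pos 3: 10010 XOR 11101 = 01111
  pos 4: 11110 XOR 11101 = 00011
  pos 7: 11011 XOR 11101 = 00110
  pos 9: 11010 XOR 11101 = 00111
  pos 11: 11101 XOR 11101 = 00000
Remainder = 0000 (zero — the frame passes the CRC check).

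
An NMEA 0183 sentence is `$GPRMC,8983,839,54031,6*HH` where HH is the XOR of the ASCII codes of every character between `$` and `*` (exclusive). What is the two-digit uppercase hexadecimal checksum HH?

XOR the ASCII codes of the payload characters:
  'G' = 0x47 → acc = 0x47
  'P' = 0x50 → acc = 0x17
  'R' = 0x52 → acc = 0x45
  'M' = 0x4D → acc = 0x08
  'C' = 0x43 → acc = 0x4B
  ',' = 0x2C → acc = 0x67
  '8' = 0x38 → acc = 0x5F
  '9' = 0x39 → acc = 0x66
  '8' = 0x38 → acc = 0x5E
  '3' = 0x33 → acc = 0x6D
  ',' = 0x2C → acc = 0x41
  '8' = 0x38 → acc = 0x79
  '3' = 0x33 → acc = 0x4A
  '9' = 0x39 → acc = 0x73
  ',' = 0x2C → acc = 0x5F
  '5' = 0x35 → acc = 0x6A
  '4' = 0x34 → acc = 0x5E
  '0' = 0x30 → acc = 0x6E
  '3' = 0x33 → acc = 0x5D
  '1' = 0x31 → acc = 0x6C
  ',' = 0x2C → acc = 0x40
  '6' = 0x36 → acc = 0x76
Checksum = 0x76.

76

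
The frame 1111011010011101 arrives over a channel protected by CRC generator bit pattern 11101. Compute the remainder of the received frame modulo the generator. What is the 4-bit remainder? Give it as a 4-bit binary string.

0111

Modulo-2 division of 1111011010011101 by 11101:
  pos 0: 11110 XOR 11101 = 00011
  pos 3: 11110 XOR 11101 = 00011
  pos 6: 11100 XOR 11101 = 00001
  pos 10: 11110 XOR 11101 = 00011
Remainder = 0111 (nonzero — an error is detected).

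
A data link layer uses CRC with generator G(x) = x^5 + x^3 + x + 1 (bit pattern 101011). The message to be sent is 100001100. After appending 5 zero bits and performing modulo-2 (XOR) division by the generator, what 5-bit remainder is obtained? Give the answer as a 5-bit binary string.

Append 5 zeros: 10000110000000. Divide by 101011 (XOR where the leading bit is 1):
  pos 0: 100001 XOR 101011 = 001010
  pos 2: 101010 XOR 101011 = 000001
  pos 7: 100000 XOR 101011 = 001011
Remainder (last 5 bits) = 10110. This is the CRC / FCS.

10110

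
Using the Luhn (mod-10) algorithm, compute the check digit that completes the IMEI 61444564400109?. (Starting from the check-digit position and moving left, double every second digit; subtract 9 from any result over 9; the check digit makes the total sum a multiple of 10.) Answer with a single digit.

Partial digits right→left: 9 0 1 0 0 4 4 6 5 4 4 4 1 6
Double every second digit counting from the check-digit position (so the 1st, 3rd, 5th, ... of the partial from the right).
  doubled (with −9 where >9): 9 2 0 8 1 8 2 → sum 30
  kept as-is: 0 0 4 6 4 4 6 → sum 24
Total = 30 + 24 = 54.
Check digit = (10 − (54 mod 10)) mod 10 = 6.

6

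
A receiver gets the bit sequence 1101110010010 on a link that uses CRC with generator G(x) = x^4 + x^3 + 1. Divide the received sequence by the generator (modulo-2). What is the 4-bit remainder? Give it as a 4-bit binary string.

1001

Modulo-2 division of 1101110010010 by 11001:
  pos 0: 11011 XOR 11001 = 00010
  pos 3: 10100 XOR 11001 = 01101
  pos 4: 11011 XOR 11001 = 00010
  pos 7: 10001 XOR 11001 = 01000
  pos 8: 10000 XOR 11001 = 01001
Remainder = 1001 (nonzero — an error is detected).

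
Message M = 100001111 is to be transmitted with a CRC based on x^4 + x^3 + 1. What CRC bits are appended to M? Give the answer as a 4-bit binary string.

Append 4 zeros: 1000011110000. Divide by 11001 (XOR where the leading bit is 1):
  pos 0: 10000 XOR 11001 = 01001
  pos 1: 10011 XOR 11001 = 01010
  pos 2: 10101 XOR 11001 = 01100
  pos 3: 11001 XOR 11001 = 00000
  pos 8: 10000 XOR 11001 = 01001
Remainder (last 4 bits) = 1001. This is the CRC / FCS.

1001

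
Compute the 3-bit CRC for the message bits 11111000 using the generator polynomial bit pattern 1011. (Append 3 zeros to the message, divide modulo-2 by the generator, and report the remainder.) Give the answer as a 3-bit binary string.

Append 3 zeros: 11111000000. Divide by 1011 (XOR where the leading bit is 1):
  pos 0: 1111 XOR 1011 = 0100
  pos 1: 1001 XOR 1011 = 0010
  pos 3: 1000 XOR 1011 = 0011
  pos 5: 1100 XOR 1011 = 0111
  pos 6: 1110 XOR 1011 = 0101
  pos 7: 1010 XOR 1011 = 0001
Remainder (last 3 bits) = 001. This is the CRC / FCS.

001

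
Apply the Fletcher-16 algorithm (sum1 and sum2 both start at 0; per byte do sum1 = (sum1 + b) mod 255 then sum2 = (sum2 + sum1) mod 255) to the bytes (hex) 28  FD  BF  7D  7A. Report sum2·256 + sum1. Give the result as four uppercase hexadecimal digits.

75DD

Running sums (mod 255):
  after byte 0 (28): sum1=40, sum2=40
  after byte 1 (FD): sum1=38, sum2=78
  after byte 2 (BF): sum1=229, sum2=52
  after byte 3 (7D): sum1=99, sum2=151
  after byte 4 (7A): sum1=221, sum2=117
Checksum = sum2·256 + sum1 = 117·256 + 221 = 30173 = 0x75DD.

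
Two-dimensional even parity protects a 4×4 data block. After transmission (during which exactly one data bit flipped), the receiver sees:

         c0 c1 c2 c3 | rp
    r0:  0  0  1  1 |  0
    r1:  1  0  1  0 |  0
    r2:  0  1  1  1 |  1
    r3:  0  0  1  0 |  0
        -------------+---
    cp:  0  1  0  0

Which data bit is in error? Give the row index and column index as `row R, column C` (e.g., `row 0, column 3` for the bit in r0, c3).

row 3, column 0

Recompute each row's even parity and compare to rp:
  r0: data parity 0, sent rp 0 → ok
  r1: data parity 0, sent rp 0 → ok
  r2: data parity 1, sent rp 1 → ok
  r3: data parity 1, sent rp 0 → mismatch
Recompute each column's even parity and compare to cp:
  c0: data parity 1, sent cp 0 → mismatch
  c1: data parity 1, sent cp 1 → ok
  c2: data parity 0, sent cp 0 → ok
  c3: data parity 0, sent cp 0 → ok
Exactly one row (r3) and one column (c0) fail → the flipped bit is at their intersection.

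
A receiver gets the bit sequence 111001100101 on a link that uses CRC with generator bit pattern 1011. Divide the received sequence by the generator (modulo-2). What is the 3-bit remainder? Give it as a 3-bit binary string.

Modulo-2 division of 111001100101 by 1011:
  pos 0: 1110 XOR 1011 = 0101
  pos 1: 1010 XOR 1011 = 0001
  pos 4: 1110 XOR 1011 = 0101
  pos 5: 1010 XOR 1011 = 0001
  pos 8: 1101 XOR 1011 = 0110
Remainder = 110 (nonzero — an error is detected).

110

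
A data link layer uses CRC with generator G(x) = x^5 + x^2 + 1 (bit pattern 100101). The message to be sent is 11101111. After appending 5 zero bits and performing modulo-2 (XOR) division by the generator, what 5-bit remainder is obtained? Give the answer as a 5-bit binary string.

Append 5 zeros: 1110111100000. Divide by 100101 (XOR where the leading bit is 1):
  pos 0: 111011 XOR 100101 = 011110
  pos 1: 111101 XOR 100101 = 011000
  pos 2: 110001 XOR 100101 = 010100
  pos 3: 101000 XOR 100101 = 001101
  pos 5: 110100 XOR 100101 = 010001
  pos 6: 100010 XOR 100101 = 000111
Remainder (last 5 bits) = 01110. This is the CRC / FCS.

01110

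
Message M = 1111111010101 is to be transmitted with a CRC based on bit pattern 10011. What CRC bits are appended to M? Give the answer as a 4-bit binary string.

1011

Append 4 zeros: 11111110101010000. Divide by 10011 (XOR where the leading bit is 1):
  pos 0: 11111 XOR 10011 = 01100
  pos 1: 11001 XOR 10011 = 01010
  pos 2: 10101 XOR 10011 = 00110
  pos 4: 11001 XOR 10011 = 01010
  pos 5: 10100 XOR 10011 = 00111
  pos 7: 11110 XOR 10011 = 01101
  pos 8: 11011 XOR 10011 = 01000
  pos 9: 10000 XOR 10011 = 00011
  pos 12: 11000 XOR 10011 = 01011
Remainder (last 4 bits) = 1011. This is the CRC / FCS.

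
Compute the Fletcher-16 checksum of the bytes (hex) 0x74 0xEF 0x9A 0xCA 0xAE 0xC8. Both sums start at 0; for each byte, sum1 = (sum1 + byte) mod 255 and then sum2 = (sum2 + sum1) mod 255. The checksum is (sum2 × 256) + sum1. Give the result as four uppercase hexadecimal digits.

5B41

Running sums (mod 255):
  after byte 0 (0x74): sum1=116, sum2=116
  after byte 1 (0xEF): sum1=100, sum2=216
  after byte 2 (0x9A): sum1=254, sum2=215
  after byte 3 (0xCA): sum1=201, sum2=161
  after byte 4 (0xAE): sum1=120, sum2=26
  after byte 5 (0xC8): sum1=65, sum2=91
Checksum = sum2·256 + sum1 = 91·256 + 65 = 23361 = 0x5B41.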